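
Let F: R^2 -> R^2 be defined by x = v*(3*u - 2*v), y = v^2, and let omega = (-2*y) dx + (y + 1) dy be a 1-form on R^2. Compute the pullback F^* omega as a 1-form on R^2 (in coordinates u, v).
F^* omega = (-6*v^3) du + (2*v*(-3*u*v + 5*v^2 + 1)) dv

Using F^*(f dg) = (f ∘ F) d(g ∘ F), substitute each coordinate x_i by F_i(u, v) in f_i, and replace dx_i by d F_i = (∂F_i/∂u) du + (∂F_i/∂v) dv.
  For the x component: f_1(F) = -2*v^2; d F_1 = (3*v) du + (3*u - 4*v) dv
  For the y component: f_2(F) = v^2 + 1; d F_2 = (0) du + (2*v) dv
Combining and collecting du, dv coefficients:
  coeff of du: -6*v^3
  coeff of dv: 2*v*(-3*u*v + 5*v^2 + 1)
F^* omega = (-6*v^3) du + (2*v*(-3*u*v + 5*v^2 + 1)) dv.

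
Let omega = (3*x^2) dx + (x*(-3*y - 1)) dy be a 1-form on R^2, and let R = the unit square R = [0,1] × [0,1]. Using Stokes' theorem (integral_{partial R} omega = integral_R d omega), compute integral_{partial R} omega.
integral_(partial R) omega = -5/2

Stokes: integral_partial_R omega = integral_R d omega with d omega = (∂Q/∂x - ∂P/∂y) dx ∧ dy.
  ∂Q/∂x = -3*y - 1
  ∂P/∂y = 0
  integrand = ∂Q/∂x - ∂P/∂y = -3*y - 1.
Integrating over R: integral_0^1 integral_0^1 (-3*y - 1) dx dy = -5/2.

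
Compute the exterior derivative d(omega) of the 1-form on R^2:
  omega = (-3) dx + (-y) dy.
d(omega) = 0

For a 1-form omega = sum_i f_i dx_i, the exterior derivative is
  d(omega) = sum_{i < j} (∂f_j/∂x_i - ∂f_i/∂x_j) dx_i ∧ dx_j.

Assembling: d(omega) = 0.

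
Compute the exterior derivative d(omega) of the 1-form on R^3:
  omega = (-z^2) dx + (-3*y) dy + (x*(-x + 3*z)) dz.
d(omega) = (-2*x + 5*z) dx ∧ dz

For a 1-form omega = sum_i f_i dx_i, the exterior derivative is
  d(omega) = sum_{i < j} (∂f_j/∂x_i - ∂f_i/∂x_j) dx_i ∧ dx_j.
  coefficient of dx ∧ dz: ∂f_3/∂x - ∂f_1/∂z = ∂(x*(-x + 3*z))/∂x - ∂(-z^2)/∂z = -2*x + 5*z
Assembling: d(omega) = (-2*x + 5*z) dx ∧ dz.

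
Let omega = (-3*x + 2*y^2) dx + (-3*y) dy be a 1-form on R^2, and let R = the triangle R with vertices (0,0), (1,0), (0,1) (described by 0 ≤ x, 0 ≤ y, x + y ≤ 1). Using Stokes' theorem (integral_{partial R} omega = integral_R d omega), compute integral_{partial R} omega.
integral_(partial R) omega = -2/3

Stokes: integral_partial_R omega = integral_R d omega with d omega = (∂Q/∂x - ∂P/∂y) dx ∧ dy.
  ∂Q/∂x = 0
  ∂P/∂y = 4*y
  integrand = ∂Q/∂x - ∂P/∂y = -4*y.
Integrating over R: integral_0^1 integral_0^{1-x} (-4*y) dy dx = -2/3.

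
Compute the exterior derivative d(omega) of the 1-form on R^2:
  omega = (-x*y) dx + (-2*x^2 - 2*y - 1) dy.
d(omega) = (-3*x) dx ∧ dy

For a 1-form omega = sum_i f_i dx_i, the exterior derivative is
  d(omega) = sum_{i < j} (∂f_j/∂x_i - ∂f_i/∂x_j) dx_i ∧ dx_j.
  coefficient of dx ∧ dy: ∂f_2/∂x - ∂f_1/∂y = ∂(-2*x^2 - 2*y - 1)/∂x - ∂(-x*y)/∂y = -3*x
Assembling: d(omega) = (-3*x) dx ∧ dy.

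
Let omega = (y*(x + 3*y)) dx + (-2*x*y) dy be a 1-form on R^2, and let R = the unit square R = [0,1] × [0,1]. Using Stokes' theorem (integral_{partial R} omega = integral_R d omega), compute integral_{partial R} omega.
integral_(partial R) omega = -9/2

Stokes: integral_partial_R omega = integral_R d omega with d omega = (∂Q/∂x - ∂P/∂y) dx ∧ dy.
  ∂Q/∂x = -2*y
  ∂P/∂y = x + 6*y
  integrand = ∂Q/∂x - ∂P/∂y = -x - 8*y.
Integrating over R: integral_0^1 integral_0^1 (-x - 8*y) dx dy = -9/2.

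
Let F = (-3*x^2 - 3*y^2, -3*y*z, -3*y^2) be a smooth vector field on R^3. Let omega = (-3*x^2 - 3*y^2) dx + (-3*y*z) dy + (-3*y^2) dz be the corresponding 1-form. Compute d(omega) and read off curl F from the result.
d(omega) = (-3*y) dy ∧ dz + (0) dz ∧ dx + (6*y) dx ∧ dy; curl F = (-3*y, 0, 6*y)

d omega = sum_{i<j} (∂f_j/∂x_i - ∂f_i/∂x_j) dx_i ∧ dx_j. Under the identification (dy ∧ dz, dz ∧ dx, dx ∧ dy) ↔ (e_x, e_y, e_z), the coefficients are exactly the components of curl F. Compute:
  ∂R/∂y - ∂Q/∂z = (-6*y) - (-3*y) = -3*y
  ∂P/∂z - ∂R/∂x = (0) - (0) = 0
  ∂Q/∂x - ∂P/∂y = (0) - (-6*y) = 6*y.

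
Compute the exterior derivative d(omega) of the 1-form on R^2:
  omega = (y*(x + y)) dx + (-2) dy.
d(omega) = (-x - 2*y) dx ∧ dy

For a 1-form omega = sum_i f_i dx_i, the exterior derivative is
  d(omega) = sum_{i < j} (∂f_j/∂x_i - ∂f_i/∂x_j) dx_i ∧ dx_j.
  coefficient of dx ∧ dy: ∂f_2/∂x - ∂f_1/∂y = ∂(-2)/∂x - ∂(y*(x + y))/∂y = -x - 2*y
Assembling: d(omega) = (-x - 2*y) dx ∧ dy.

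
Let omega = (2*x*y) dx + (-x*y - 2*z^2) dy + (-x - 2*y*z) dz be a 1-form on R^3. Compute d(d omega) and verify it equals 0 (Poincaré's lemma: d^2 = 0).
d(d omega) = 0

Step 1: d omega = sum_{i<j} (∂f_j/∂x_i - ∂f_i/∂x_j) dx_i ∧ dx_j:
  coeff of dx ∧ dy: -2*x - y
  coeff of dx ∧ dz: -1
  coeff of dy ∧ dz: 2*z
Step 2: Apply d again to each 2-form coefficient. The only possible 3-form in R^3 is dx ∧ dy ∧ dz, with coefficient
  ∂(coeff of dy∧dz)/∂x - ∂(coeff of dx∧dz)/∂y + ∂(coeff of dx∧dy)/∂z
  = ∂/∂x (2*z) - ∂/∂y (-1) + ∂/∂z (-2*x - y).
Each of these terms simplifies to sums of mixed partials that cancel in pairs. The result is 0 (by equality of mixed partials for smooth functions — Schwarz / Clairaut).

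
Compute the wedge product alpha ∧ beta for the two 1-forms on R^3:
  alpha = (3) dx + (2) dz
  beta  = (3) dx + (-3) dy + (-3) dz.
alpha ∧ beta = (-9) dx ∧ dy + (-15) dx ∧ dz + (6) dy ∧ dz

Distribute the wedge, using dx_i ∧ dx_j = -dx_j ∧ dx_i and dx_i ∧ dx_i = 0. For each pair (i, j) with i < j, the coefficient of dx_i ∧ dx_j in alpha ∧ beta is (alpha_i * beta_j - alpha_j * beta_i). Collecting: alpha ∧ beta = (-9) dx ∧ dy + (-15) dx ∧ dz + (6) dy ∧ dz.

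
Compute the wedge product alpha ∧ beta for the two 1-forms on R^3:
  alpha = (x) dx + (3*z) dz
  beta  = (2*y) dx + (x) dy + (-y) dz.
alpha ∧ beta = (x^2) dx ∧ dy + (-y*(x + 6*z)) dx ∧ dz + (-3*x*z) dy ∧ dz

Distribute the wedge, using dx_i ∧ dx_j = -dx_j ∧ dx_i and dx_i ∧ dx_i = 0. For each pair (i, j) with i < j, the coefficient of dx_i ∧ dx_j in alpha ∧ beta is (alpha_i * beta_j - alpha_j * beta_i). Collecting: alpha ∧ beta = (x^2) dx ∧ dy + (-y*(x + 6*z)) dx ∧ dz + (-3*x*z) dy ∧ dz.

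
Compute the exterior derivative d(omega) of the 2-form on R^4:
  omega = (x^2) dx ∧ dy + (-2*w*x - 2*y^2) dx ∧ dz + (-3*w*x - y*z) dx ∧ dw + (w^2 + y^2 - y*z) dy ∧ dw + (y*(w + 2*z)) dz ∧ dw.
d(omega) = (4*y) dx ∧ dy ∧ dz + (-2*x + y) dx ∧ dz ∧ dw + (z) dx ∧ dy ∧ dw + (w + y + 2*z) dy ∧ dz ∧ dw

For a 2-form omega = sum_{i<j} g_{ij} dx_i ∧ dx_j, the exterior derivative is
  d(omega) = sum_{i<j} d(g_{ij}) ∧ dx_i ∧ dx_j = sum_{i<j, k} (∂g_{ij}/∂x_k) dx_k ∧ dx_i ∧ dx_j.
Expand each term, using dx_k ∧ dx_i ∧ dx_j = sgn(permutation) dx_{(a)} ∧ dx_{(b)} ∧ dx_{(c)} with (a < b < c) sorted:
  d(-2*w*x - 2*y^2) includes (∂/∂y)(-2*w*x - 2*y^2) dy = (-4*y) dy, which multiplied by dx ∧ dz gives (4*y) dx ∧ dy ∧ dz
  d(-2*w*x - 2*y^2) includes (∂/∂w)(-2*w*x - 2*y^2) dw = (-2*x) dw, which multiplied by dx ∧ dz gives (-2*x) dx ∧ dz ∧ dw
  d(-3*w*x - y*z) includes (∂/∂y)(-3*w*x - y*z) dy = (-z) dy, which multiplied by dx ∧ dw gives (z) dx ∧ dy ∧ dw
  d(-3*w*x - y*z) includes (∂/∂z)(-3*w*x - y*z) dz = (-y) dz, which multiplied by dx ∧ dw gives (y) dx ∧ dz ∧ dw
  d(w^2 + y^2 - y*z) includes (∂/∂z)(w^2 + y^2 - y*z) dz = (-y) dz, which multiplied by dy ∧ dw gives (y) dy ∧ dz ∧ dw
  d(y*(w + 2*z)) includes (∂/∂y)(y*(w + 2*z)) dy = (w + 2*z) dy, which multiplied by dz ∧ dw gives (w + 2*z) dy ∧ dz ∧ dw
Collecting like 3-forms: d(omega) = (4*y) dx ∧ dy ∧ dz + (-2*x + y) dx ∧ dz ∧ dw + (z) dx ∧ dy ∧ dw + (w + y + 2*z) dy ∧ dz ∧ dw.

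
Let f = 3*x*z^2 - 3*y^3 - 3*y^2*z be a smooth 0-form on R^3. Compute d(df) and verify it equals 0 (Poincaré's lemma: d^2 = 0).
d(df) = 0

Step 1: df = sum_i (∂f/∂x_i) dx_i = (3*z^2) dx + (3*y*(-3*y - 2*z)) dy + (6*x*z - 3*y^2) dz.
Step 2: Apply d again. Using the 1-form formula, the coefficient of dx ∧ dy in d(df) is ∂^2 f/∂x ∂y - ∂^2 f/∂y ∂x = (0) - (0) = 0 (equality of mixed partials for smooth f).
Similarly for dx ∧ dz and dy ∧ dz — all coefficients vanish. So d(df) = 0.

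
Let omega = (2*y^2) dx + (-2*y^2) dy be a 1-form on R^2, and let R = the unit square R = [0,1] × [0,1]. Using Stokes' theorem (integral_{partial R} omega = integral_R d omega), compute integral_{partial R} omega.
integral_(partial R) omega = -2

Stokes: integral_partial_R omega = integral_R d omega with d omega = (∂Q/∂x - ∂P/∂y) dx ∧ dy.
  ∂Q/∂x = 0
  ∂P/∂y = 4*y
  integrand = ∂Q/∂x - ∂P/∂y = -4*y.
Integrating over R: integral_0^1 integral_0^1 (-4*y) dx dy = -2.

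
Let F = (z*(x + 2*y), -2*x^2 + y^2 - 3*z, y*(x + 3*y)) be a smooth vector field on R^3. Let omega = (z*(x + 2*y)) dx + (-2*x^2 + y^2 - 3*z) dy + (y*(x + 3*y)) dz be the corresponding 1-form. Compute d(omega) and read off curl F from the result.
d(omega) = (x + 6*y + 3) dy ∧ dz + (x + y) dz ∧ dx + (-4*x - 2*z) dx ∧ dy; curl F = (x + 6*y + 3, x + y, -4*x - 2*z)

d omega = sum_{i<j} (∂f_j/∂x_i - ∂f_i/∂x_j) dx_i ∧ dx_j. Under the identification (dy ∧ dz, dz ∧ dx, dx ∧ dy) ↔ (e_x, e_y, e_z), the coefficients are exactly the components of curl F. Compute:
  ∂R/∂y - ∂Q/∂z = (x + 6*y) - (-3) = x + 6*y + 3
  ∂P/∂z - ∂R/∂x = (x + 2*y) - (y) = x + y
  ∂Q/∂x - ∂P/∂y = (-4*x) - (2*z) = -4*x - 2*z.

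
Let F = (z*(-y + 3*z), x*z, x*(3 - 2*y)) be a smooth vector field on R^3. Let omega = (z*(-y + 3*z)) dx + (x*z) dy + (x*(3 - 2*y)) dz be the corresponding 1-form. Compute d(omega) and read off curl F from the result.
d(omega) = (-3*x) dy ∧ dz + (y + 6*z - 3) dz ∧ dx + (2*z) dx ∧ dy; curl F = (-3*x, y + 6*z - 3, 2*z)

d omega = sum_{i<j} (∂f_j/∂x_i - ∂f_i/∂x_j) dx_i ∧ dx_j. Under the identification (dy ∧ dz, dz ∧ dx, dx ∧ dy) ↔ (e_x, e_y, e_z), the coefficients are exactly the components of curl F. Compute:
  ∂R/∂y - ∂Q/∂z = (-2*x) - (x) = -3*x
  ∂P/∂z - ∂R/∂x = (-y + 6*z) - (3 - 2*y) = y + 6*z - 3
  ∂Q/∂x - ∂P/∂y = (z) - (-z) = 2*z.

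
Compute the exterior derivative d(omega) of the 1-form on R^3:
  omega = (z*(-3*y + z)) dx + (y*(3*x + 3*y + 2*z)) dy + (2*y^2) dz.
d(omega) = (3*y + 3*z) dx ∧ dy + (3*y - 2*z) dx ∧ dz + (2*y) dy ∧ dz

For a 1-form omega = sum_i f_i dx_i, the exterior derivative is
  d(omega) = sum_{i < j} (∂f_j/∂x_i - ∂f_i/∂x_j) dx_i ∧ dx_j.
  coefficient of dx ∧ dy: ∂f_2/∂x - ∂f_1/∂y = ∂(y*(3*x + 3*y + 2*z))/∂x - ∂(z*(-3*y + z))/∂y = 3*y + 3*z
  coefficient of dx ∧ dz: ∂f_3/∂x - ∂f_1/∂z = ∂(2*y^2)/∂x - ∂(z*(-3*y + z))/∂z = 3*y - 2*z
  coefficient of dy ∧ dz: ∂f_3/∂y - ∂f_2/∂z = ∂(2*y^2)/∂y - ∂(y*(3*x + 3*y + 2*z))/∂z = 2*y
Assembling: d(omega) = (3*y + 3*z) dx ∧ dy + (3*y - 2*z) dx ∧ dz + (2*y) dy ∧ dz.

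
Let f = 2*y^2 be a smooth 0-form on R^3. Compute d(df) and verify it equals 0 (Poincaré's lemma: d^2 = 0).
d(df) = 0

Step 1: df = sum_i (∂f/∂x_i) dx_i = (0) dx + (4*y) dy + (0) dz.
Step 2: Apply d again. Using the 1-form formula, the coefficient of dx ∧ dy in d(df) is ∂^2 f/∂x ∂y - ∂^2 f/∂y ∂x = (0) - (0) = 0 (equality of mixed partials for smooth f).
Similarly for dx ∧ dz and dy ∧ dz — all coefficients vanish. So d(df) = 0.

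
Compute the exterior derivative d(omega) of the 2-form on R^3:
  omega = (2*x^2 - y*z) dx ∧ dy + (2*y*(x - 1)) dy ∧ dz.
d(omega) = (y) dx ∧ dy ∧ dz

For a 2-form omega = sum_{i<j} g_{ij} dx_i ∧ dx_j, the exterior derivative is
  d(omega) = sum_{i<j} d(g_{ij}) ∧ dx_i ∧ dx_j = sum_{i<j, k} (∂g_{ij}/∂x_k) dx_k ∧ dx_i ∧ dx_j.
Expand each term, using dx_k ∧ dx_i ∧ dx_j = sgn(permutation) dx_{(a)} ∧ dx_{(b)} ∧ dx_{(c)} with (a < b < c) sorted:
  d(2*x^2 - y*z) includes (∂/∂z)(2*x^2 - y*z) dz = (-y) dz, which multiplied by dx ∧ dy gives (-y) dx ∧ dy ∧ dz
  d(2*y*(x - 1)) includes (∂/∂x)(2*y*(x - 1)) dx = (2*y) dx, which multiplied by dy ∧ dz gives (2*y) dx ∧ dy ∧ dz
Collecting like 3-forms: d(omega) = (y) dx ∧ dy ∧ dz.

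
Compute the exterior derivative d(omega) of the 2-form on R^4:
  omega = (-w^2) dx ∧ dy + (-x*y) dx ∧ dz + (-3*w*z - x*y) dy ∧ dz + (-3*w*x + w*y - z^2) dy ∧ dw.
d(omega) = (-5*w) dx ∧ dy ∧ dw + (x - y) dx ∧ dy ∧ dz + (-z) dy ∧ dz ∧ dw

For a 2-form omega = sum_{i<j} g_{ij} dx_i ∧ dx_j, the exterior derivative is
  d(omega) = sum_{i<j} d(g_{ij}) ∧ dx_i ∧ dx_j = sum_{i<j, k} (∂g_{ij}/∂x_k) dx_k ∧ dx_i ∧ dx_j.
Expand each term, using dx_k ∧ dx_i ∧ dx_j = sgn(permutation) dx_{(a)} ∧ dx_{(b)} ∧ dx_{(c)} with (a < b < c) sorted:
  d(-w^2) includes (∂/∂w)(-w^2) dw = (-2*w) dw, which multiplied by dx ∧ dy gives (-2*w) dx ∧ dy ∧ dw
  d(-x*y) includes (∂/∂y)(-x*y) dy = (-x) dy, which multiplied by dx ∧ dz gives (x) dx ∧ dy ∧ dz
  d(-3*w*z - x*y) includes (∂/∂x)(-3*w*z - x*y) dx = (-y) dx, which multiplied by dy ∧ dz gives (-y) dx ∧ dy ∧ dz
  d(-3*w*z - x*y) includes (∂/∂w)(-3*w*z - x*y) dw = (-3*z) dw, which multiplied by dy ∧ dz gives (-3*z) dy ∧ dz ∧ dw
  d(-3*w*x + w*y - z^2) includes (∂/∂x)(-3*w*x + w*y - z^2) dx = (-3*w) dx, which multiplied by dy ∧ dw gives (-3*w) dx ∧ dy ∧ dw
  d(-3*w*x + w*y - z^2) includes (∂/∂z)(-3*w*x + w*y - z^2) dz = (-2*z) dz, which multiplied by dy ∧ dw gives (2*z) dy ∧ dz ∧ dw
Collecting like 3-forms: d(omega) = (-5*w) dx ∧ dy ∧ dw + (x - y) dx ∧ dy ∧ dz + (-z) dy ∧ dz ∧ dw.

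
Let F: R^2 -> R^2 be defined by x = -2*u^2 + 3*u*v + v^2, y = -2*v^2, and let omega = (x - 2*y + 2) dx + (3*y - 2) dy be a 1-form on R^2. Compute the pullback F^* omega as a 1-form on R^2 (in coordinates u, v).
F^* omega = (8*u^3 - 18*u^2*v - 11*u*v^2 - 8*u + 15*v^3 + 6*v) du + (-6*u^3 + 5*u^2*v + 21*u*v^2 + 6*u + 34*v^3 + 12*v) dv

Using F^*(f dg) = (f ∘ F) d(g ∘ F), substitute each coordinate x_i by F_i(u, v) in f_i, and replace dx_i by d F_i = (∂F_i/∂u) du + (∂F_i/∂v) dv.
  For the x component: f_1(F) = -2*u^2 + 3*u*v + 5*v^2 + 2; d F_1 = (-4*u + 3*v) du + (3*u + 2*v) dv
  For the y component: f_2(F) = -6*v^2 - 2; d F_2 = (0) du + (-4*v) dv
Combining and collecting du, dv coefficients:
  coeff of du: 8*u^3 - 18*u^2*v - 11*u*v^2 - 8*u + 15*v^3 + 6*v
  coeff of dv: -6*u^3 + 5*u^2*v + 21*u*v^2 + 6*u + 34*v^3 + 12*v
F^* omega = (8*u^3 - 18*u^2*v - 11*u*v^2 - 8*u + 15*v^3 + 6*v) du + (-6*u^3 + 5*u^2*v + 21*u*v^2 + 6*u + 34*v^3 + 12*v) dv.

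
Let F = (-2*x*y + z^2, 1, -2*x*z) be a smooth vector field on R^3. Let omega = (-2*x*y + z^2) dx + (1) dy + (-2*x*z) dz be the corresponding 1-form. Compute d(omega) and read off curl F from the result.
d(omega) = (0) dy ∧ dz + (4*z) dz ∧ dx + (2*x) dx ∧ dy; curl F = (0, 4*z, 2*x)

d omega = sum_{i<j} (∂f_j/∂x_i - ∂f_i/∂x_j) dx_i ∧ dx_j. Under the identification (dy ∧ dz, dz ∧ dx, dx ∧ dy) ↔ (e_x, e_y, e_z), the coefficients are exactly the components of curl F. Compute:
  ∂R/∂y - ∂Q/∂z = (0) - (0) = 0
  ∂P/∂z - ∂R/∂x = (2*z) - (-2*z) = 4*z
  ∂Q/∂x - ∂P/∂y = (0) - (-2*x) = 2*x.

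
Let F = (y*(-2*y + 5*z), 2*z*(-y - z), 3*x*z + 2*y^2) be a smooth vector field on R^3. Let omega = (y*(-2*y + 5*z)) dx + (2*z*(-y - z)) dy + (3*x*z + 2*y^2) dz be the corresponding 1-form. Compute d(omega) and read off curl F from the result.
d(omega) = (6*y + 4*z) dy ∧ dz + (5*y - 3*z) dz ∧ dx + (4*y - 5*z) dx ∧ dy; curl F = (6*y + 4*z, 5*y - 3*z, 4*y - 5*z)

d omega = sum_{i<j} (∂f_j/∂x_i - ∂f_i/∂x_j) dx_i ∧ dx_j. Under the identification (dy ∧ dz, dz ∧ dx, dx ∧ dy) ↔ (e_x, e_y, e_z), the coefficients are exactly the components of curl F. Compute:
  ∂R/∂y - ∂Q/∂z = (4*y) - (-2*y - 4*z) = 6*y + 4*z
  ∂P/∂z - ∂R/∂x = (5*y) - (3*z) = 5*y - 3*z
  ∂Q/∂x - ∂P/∂y = (0) - (-4*y + 5*z) = 4*y - 5*z.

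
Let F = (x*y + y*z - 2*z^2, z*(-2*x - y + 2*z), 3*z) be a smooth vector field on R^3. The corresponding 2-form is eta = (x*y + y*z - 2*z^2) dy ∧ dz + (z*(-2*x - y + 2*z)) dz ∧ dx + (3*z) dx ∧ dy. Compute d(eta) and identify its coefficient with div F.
d(eta) = (y - z + 3) dx ∧ dy ∧ dz; div F = y - z + 3

For a 2-form in R^3 of the form above, applying d gives a 3-form with coefficient ∂P/∂x + ∂Q/∂y + ∂R/∂z:
  ∂P/∂x = y
  ∂Q/∂y = -z
  ∂R/∂z = 3
Sum = y - z + 3, which is exactly div F.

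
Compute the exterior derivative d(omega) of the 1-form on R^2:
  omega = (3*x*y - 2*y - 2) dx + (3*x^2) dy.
d(omega) = (3*x + 2) dx ∧ dy

For a 1-form omega = sum_i f_i dx_i, the exterior derivative is
  d(omega) = sum_{i < j} (∂f_j/∂x_i - ∂f_i/∂x_j) dx_i ∧ dx_j.
  coefficient of dx ∧ dy: ∂f_2/∂x - ∂f_1/∂y = ∂(3*x^2)/∂x - ∂(3*x*y - 2*y - 2)/∂y = 3*x + 2
Assembling: d(omega) = (3*x + 2) dx ∧ dy.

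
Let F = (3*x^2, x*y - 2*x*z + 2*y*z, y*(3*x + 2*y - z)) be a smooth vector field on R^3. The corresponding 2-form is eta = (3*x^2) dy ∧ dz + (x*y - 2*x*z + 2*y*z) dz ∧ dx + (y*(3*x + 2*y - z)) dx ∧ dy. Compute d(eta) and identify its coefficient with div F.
d(eta) = (7*x - y + 2*z) dx ∧ dy ∧ dz; div F = 7*x - y + 2*z

For a 2-form in R^3 of the form above, applying d gives a 3-form with coefficient ∂P/∂x + ∂Q/∂y + ∂R/∂z:
  ∂P/∂x = 6*x
  ∂Q/∂y = x + 2*z
  ∂R/∂z = -y
Sum = 7*x - y + 2*z, which is exactly div F.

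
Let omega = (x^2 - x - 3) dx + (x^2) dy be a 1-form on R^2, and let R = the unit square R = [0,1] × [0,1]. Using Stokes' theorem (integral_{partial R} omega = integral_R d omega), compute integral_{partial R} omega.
integral_(partial R) omega = 1

Stokes: integral_partial_R omega = integral_R d omega with d omega = (∂Q/∂x - ∂P/∂y) dx ∧ dy.
  ∂Q/∂x = 2*x
  ∂P/∂y = 0
  integrand = ∂Q/∂x - ∂P/∂y = 2*x.
Integrating over R: integral_0^1 integral_0^1 (2*x) dx dy = 1.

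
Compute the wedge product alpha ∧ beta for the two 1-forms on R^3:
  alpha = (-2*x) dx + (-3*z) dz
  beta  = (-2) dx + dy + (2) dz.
alpha ∧ beta = (-2*x) dx ∧ dy + (-4*x - 6*z) dx ∧ dz + (3*z) dy ∧ dz

Distribute the wedge, using dx_i ∧ dx_j = -dx_j ∧ dx_i and dx_i ∧ dx_i = 0. For each pair (i, j) with i < j, the coefficient of dx_i ∧ dx_j in alpha ∧ beta is (alpha_i * beta_j - alpha_j * beta_i). Collecting: alpha ∧ beta = (-2*x) dx ∧ dy + (-4*x - 6*z) dx ∧ dz + (3*z) dy ∧ dz.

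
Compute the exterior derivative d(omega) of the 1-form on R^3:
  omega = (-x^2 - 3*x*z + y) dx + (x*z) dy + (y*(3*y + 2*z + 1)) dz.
d(omega) = (z - 1) dx ∧ dy + (3*x) dx ∧ dz + (-x + 6*y + 2*z + 1) dy ∧ dz

For a 1-form omega = sum_i f_i dx_i, the exterior derivative is
  d(omega) = sum_{i < j} (∂f_j/∂x_i - ∂f_i/∂x_j) dx_i ∧ dx_j.
  coefficient of dx ∧ dy: ∂f_2/∂x - ∂f_1/∂y = ∂(x*z)/∂x - ∂(-x^2 - 3*x*z + y)/∂y = z - 1
  coefficient of dx ∧ dz: ∂f_3/∂x - ∂f_1/∂z = ∂(y*(3*y + 2*z + 1))/∂x - ∂(-x^2 - 3*x*z + y)/∂z = 3*x
  coefficient of dy ∧ dz: ∂f_3/∂y - ∂f_2/∂z = ∂(y*(3*y + 2*z + 1))/∂y - ∂(x*z)/∂z = -x + 6*y + 2*z + 1
Assembling: d(omega) = (z - 1) dx ∧ dy + (3*x) dx ∧ dz + (-x + 6*y + 2*z + 1) dy ∧ dz.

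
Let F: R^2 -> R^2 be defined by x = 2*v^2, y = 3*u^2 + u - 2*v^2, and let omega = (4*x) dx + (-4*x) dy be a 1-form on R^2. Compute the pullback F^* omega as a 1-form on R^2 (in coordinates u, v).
F^* omega = (v^2*(-48*u - 8)) du + (64*v^3) dv

Using F^*(f dg) = (f ∘ F) d(g ∘ F), substitute each coordinate x_i by F_i(u, v) in f_i, and replace dx_i by d F_i = (∂F_i/∂u) du + (∂F_i/∂v) dv.
  For the x component: f_1(F) = 8*v^2; d F_1 = (0) du + (4*v) dv
  For the y component: f_2(F) = -8*v^2; d F_2 = (6*u + 1) du + (-4*v) dv
Combining and collecting du, dv coefficients:
  coeff of du: v^2*(-48*u - 8)
  coeff of dv: 64*v^3
F^* omega = (v^2*(-48*u - 8)) du + (64*v^3) dv.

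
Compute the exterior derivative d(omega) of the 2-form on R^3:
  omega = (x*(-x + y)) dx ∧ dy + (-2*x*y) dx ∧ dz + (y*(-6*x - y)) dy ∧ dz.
d(omega) = (2*x - 6*y) dx ∧ dy ∧ dz

For a 2-form omega = sum_{i<j} g_{ij} dx_i ∧ dx_j, the exterior derivative is
  d(omega) = sum_{i<j} d(g_{ij}) ∧ dx_i ∧ dx_j = sum_{i<j, k} (∂g_{ij}/∂x_k) dx_k ∧ dx_i ∧ dx_j.
Expand each term, using dx_k ∧ dx_i ∧ dx_j = sgn(permutation) dx_{(a)} ∧ dx_{(b)} ∧ dx_{(c)} with (a < b < c) sorted:
  d(-2*x*y) includes (∂/∂y)(-2*x*y) dy = (-2*x) dy, which multiplied by dx ∧ dz gives (2*x) dx ∧ dy ∧ dz
  d(y*(-6*x - y)) includes (∂/∂x)(y*(-6*x - y)) dx = (-6*y) dx, which multiplied by dy ∧ dz gives (-6*y) dx ∧ dy ∧ dz
Collecting like 3-forms: d(omega) = (2*x - 6*y) dx ∧ dy ∧ dz.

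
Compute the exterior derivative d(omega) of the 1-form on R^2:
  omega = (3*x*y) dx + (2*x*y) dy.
d(omega) = (-3*x + 2*y) dx ∧ dy

For a 1-form omega = sum_i f_i dx_i, the exterior derivative is
  d(omega) = sum_{i < j} (∂f_j/∂x_i - ∂f_i/∂x_j) dx_i ∧ dx_j.
  coefficient of dx ∧ dy: ∂f_2/∂x - ∂f_1/∂y = ∂(2*x*y)/∂x - ∂(3*x*y)/∂y = -3*x + 2*y
Assembling: d(omega) = (-3*x + 2*y) dx ∧ dy.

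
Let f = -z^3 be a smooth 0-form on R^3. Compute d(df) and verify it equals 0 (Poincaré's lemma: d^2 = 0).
d(df) = 0

Step 1: df = sum_i (∂f/∂x_i) dx_i = (0) dx + (0) dy + (-3*z^2) dz.
Step 2: Apply d again. Using the 1-form formula, the coefficient of dx ∧ dy in d(df) is ∂^2 f/∂x ∂y - ∂^2 f/∂y ∂x = (0) - (0) = 0 (equality of mixed partials for smooth f).
Similarly for dx ∧ dz and dy ∧ dz — all coefficients vanish. So d(df) = 0.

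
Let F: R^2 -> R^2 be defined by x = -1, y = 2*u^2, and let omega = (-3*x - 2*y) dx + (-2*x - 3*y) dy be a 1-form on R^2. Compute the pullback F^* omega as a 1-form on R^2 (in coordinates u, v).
F^* omega = (-24*u^3 + 8*u) du

Using F^*(f dg) = (f ∘ F) d(g ∘ F), substitute each coordinate x_i by F_i(u, v) in f_i, and replace dx_i by d F_i = (∂F_i/∂u) du + (∂F_i/∂v) dv.
  For the x component: f_1(F) = 3 - 4*u^2; d F_1 = (0) du + (0) dv
  For the y component: f_2(F) = 2 - 6*u^2; d F_2 = (4*u) du + (0) dv
Combining and collecting du, dv coefficients:
  coeff of du: -24*u^3 + 8*u
  coeff of dv: 0
F^* omega = (-24*u^3 + 8*u) du.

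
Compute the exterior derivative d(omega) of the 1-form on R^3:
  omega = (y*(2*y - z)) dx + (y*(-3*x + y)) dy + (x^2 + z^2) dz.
d(omega) = (-7*y + z) dx ∧ dy + (2*x + y) dx ∧ dz

For a 1-form omega = sum_i f_i dx_i, the exterior derivative is
  d(omega) = sum_{i < j} (∂f_j/∂x_i - ∂f_i/∂x_j) dx_i ∧ dx_j.
  coefficient of dx ∧ dy: ∂f_2/∂x - ∂f_1/∂y = ∂(y*(-3*x + y))/∂x - ∂(y*(2*y - z))/∂y = -7*y + z
  coefficient of dx ∧ dz: ∂f_3/∂x - ∂f_1/∂z = ∂(x^2 + z^2)/∂x - ∂(y*(2*y - z))/∂z = 2*x + y
Assembling: d(omega) = (-7*y + z) dx ∧ dy + (2*x + y) dx ∧ dz.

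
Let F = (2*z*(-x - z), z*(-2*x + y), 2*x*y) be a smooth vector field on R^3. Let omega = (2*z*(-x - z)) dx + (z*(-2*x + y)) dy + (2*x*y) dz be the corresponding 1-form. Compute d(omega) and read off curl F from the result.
d(omega) = (4*x - y) dy ∧ dz + (-2*x - 2*y - 4*z) dz ∧ dx + (-2*z) dx ∧ dy; curl F = (4*x - y, -2*x - 2*y - 4*z, -2*z)

d omega = sum_{i<j} (∂f_j/∂x_i - ∂f_i/∂x_j) dx_i ∧ dx_j. Under the identification (dy ∧ dz, dz ∧ dx, dx ∧ dy) ↔ (e_x, e_y, e_z), the coefficients are exactly the components of curl F. Compute:
  ∂R/∂y - ∂Q/∂z = (2*x) - (-2*x + y) = 4*x - y
  ∂P/∂z - ∂R/∂x = (-2*x - 4*z) - (2*y) = -2*x - 2*y - 4*z
  ∂Q/∂x - ∂P/∂y = (-2*z) - (0) = -2*z.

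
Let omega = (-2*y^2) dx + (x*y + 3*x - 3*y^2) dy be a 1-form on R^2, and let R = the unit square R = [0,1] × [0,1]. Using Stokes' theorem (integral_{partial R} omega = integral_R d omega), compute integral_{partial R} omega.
integral_(partial R) omega = 11/2

Stokes: integral_partial_R omega = integral_R d omega with d omega = (∂Q/∂x - ∂P/∂y) dx ∧ dy.
  ∂Q/∂x = y + 3
  ∂P/∂y = -4*y
  integrand = ∂Q/∂x - ∂P/∂y = 5*y + 3.
Integrating over R: integral_0^1 integral_0^1 (5*y + 3) dx dy = 11/2.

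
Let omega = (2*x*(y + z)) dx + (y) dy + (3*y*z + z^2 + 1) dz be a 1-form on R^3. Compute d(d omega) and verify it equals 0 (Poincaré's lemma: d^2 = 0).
d(d omega) = 0

Step 1: d omega = sum_{i<j} (∂f_j/∂x_i - ∂f_i/∂x_j) dx_i ∧ dx_j:
  coeff of dx ∧ dy: -2*x
  coeff of dx ∧ dz: -2*x
  coeff of dy ∧ dz: 3*z
Step 2: Apply d again to each 2-form coefficient. The only possible 3-form in R^3 is dx ∧ dy ∧ dz, with coefficient
  ∂(coeff of dy∧dz)/∂x - ∂(coeff of dx∧dz)/∂y + ∂(coeff of dx∧dy)/∂z
  = ∂/∂x (3*z) - ∂/∂y (-2*x) + ∂/∂z (-2*x).
Each of these terms simplifies to sums of mixed partials that cancel in pairs. The result is 0 (by equality of mixed partials for smooth functions — Schwarz / Clairaut).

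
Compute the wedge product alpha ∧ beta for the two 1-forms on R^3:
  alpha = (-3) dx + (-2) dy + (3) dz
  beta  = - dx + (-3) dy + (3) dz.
alpha ∧ beta = (7) dx ∧ dy + (-6) dx ∧ dz + (3) dy ∧ dz

Distribute the wedge, using dx_i ∧ dx_j = -dx_j ∧ dx_i and dx_i ∧ dx_i = 0. For each pair (i, j) with i < j, the coefficient of dx_i ∧ dx_j in alpha ∧ beta is (alpha_i * beta_j - alpha_j * beta_i). Collecting: alpha ∧ beta = (7) dx ∧ dy + (-6) dx ∧ dz + (3) dy ∧ dz.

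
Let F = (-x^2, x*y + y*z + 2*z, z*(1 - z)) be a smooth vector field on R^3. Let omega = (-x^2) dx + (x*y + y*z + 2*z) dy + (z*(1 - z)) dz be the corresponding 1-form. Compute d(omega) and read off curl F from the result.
d(omega) = (-y - 2) dy ∧ dz + (0) dz ∧ dx + (y) dx ∧ dy; curl F = (-y - 2, 0, y)

d omega = sum_{i<j} (∂f_j/∂x_i - ∂f_i/∂x_j) dx_i ∧ dx_j. Under the identification (dy ∧ dz, dz ∧ dx, dx ∧ dy) ↔ (e_x, e_y, e_z), the coefficients are exactly the components of curl F. Compute:
  ∂R/∂y - ∂Q/∂z = (0) - (y + 2) = -y - 2
  ∂P/∂z - ∂R/∂x = (0) - (0) = 0
  ∂Q/∂x - ∂P/∂y = (y) - (0) = y.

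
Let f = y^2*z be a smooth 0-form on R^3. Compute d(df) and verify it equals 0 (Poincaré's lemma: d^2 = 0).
d(df) = 0

Step 1: df = sum_i (∂f/∂x_i) dx_i = (0) dx + (2*y*z) dy + (y^2) dz.
Step 2: Apply d again. Using the 1-form formula, the coefficient of dx ∧ dy in d(df) is ∂^2 f/∂x ∂y - ∂^2 f/∂y ∂x = (0) - (0) = 0 (equality of mixed partials for smooth f).
Similarly for dx ∧ dz and dy ∧ dz — all coefficients vanish. So d(df) = 0.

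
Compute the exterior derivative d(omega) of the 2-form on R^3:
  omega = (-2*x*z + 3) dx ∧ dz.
d(omega) = 0

For a 2-form omega = sum_{i<j} g_{ij} dx_i ∧ dx_j, the exterior derivative is
  d(omega) = sum_{i<j} d(g_{ij}) ∧ dx_i ∧ dx_j = sum_{i<j, k} (∂g_{ij}/∂x_k) dx_k ∧ dx_i ∧ dx_j.
Expand each term, using dx_k ∧ dx_i ∧ dx_j = sgn(permutation) dx_{(a)} ∧ dx_{(b)} ∧ dx_{(c)} with (a < b < c) sorted:

Collecting like 3-forms: d(omega) = 0.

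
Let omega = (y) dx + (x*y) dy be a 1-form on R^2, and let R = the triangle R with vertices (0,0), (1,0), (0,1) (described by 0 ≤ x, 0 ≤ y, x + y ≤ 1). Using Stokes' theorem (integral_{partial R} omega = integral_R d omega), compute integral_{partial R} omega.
integral_(partial R) omega = -1/3

Stokes: integral_partial_R omega = integral_R d omega with d omega = (∂Q/∂x - ∂P/∂y) dx ∧ dy.
  ∂Q/∂x = y
  ∂P/∂y = 1
  integrand = ∂Q/∂x - ∂P/∂y = y - 1.
Integrating over R: integral_0^1 integral_0^{1-x} (y - 1) dy dx = -1/3.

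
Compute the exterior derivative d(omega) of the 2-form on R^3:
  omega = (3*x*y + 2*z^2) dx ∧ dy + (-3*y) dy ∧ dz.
d(omega) = (4*z) dx ∧ dy ∧ dz

For a 2-form omega = sum_{i<j} g_{ij} dx_i ∧ dx_j, the exterior derivative is
  d(omega) = sum_{i<j} d(g_{ij}) ∧ dx_i ∧ dx_j = sum_{i<j, k} (∂g_{ij}/∂x_k) dx_k ∧ dx_i ∧ dx_j.
Expand each term, using dx_k ∧ dx_i ∧ dx_j = sgn(permutation) dx_{(a)} ∧ dx_{(b)} ∧ dx_{(c)} with (a < b < c) sorted:
  d(3*x*y + 2*z^2) includes (∂/∂z)(3*x*y + 2*z^2) dz = (4*z) dz, which multiplied by dx ∧ dy gives (4*z) dx ∧ dy ∧ dz
Collecting like 3-forms: d(omega) = (4*z) dx ∧ dy ∧ dz.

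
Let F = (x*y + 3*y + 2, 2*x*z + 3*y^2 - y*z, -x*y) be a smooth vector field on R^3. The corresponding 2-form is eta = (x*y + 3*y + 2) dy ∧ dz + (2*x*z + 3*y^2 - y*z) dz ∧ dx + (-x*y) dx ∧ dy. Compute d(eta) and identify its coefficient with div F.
d(eta) = (7*y - z) dx ∧ dy ∧ dz; div F = 7*y - z

For a 2-form in R^3 of the form above, applying d gives a 3-form with coefficient ∂P/∂x + ∂Q/∂y + ∂R/∂z:
  ∂P/∂x = y
  ∂Q/∂y = 6*y - z
  ∂R/∂z = 0
Sum = 7*y - z, which is exactly div F.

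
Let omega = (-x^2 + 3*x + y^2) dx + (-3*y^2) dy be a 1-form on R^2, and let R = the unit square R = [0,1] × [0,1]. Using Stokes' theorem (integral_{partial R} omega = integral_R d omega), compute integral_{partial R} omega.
integral_(partial R) omega = -1

Stokes: integral_partial_R omega = integral_R d omega with d omega = (∂Q/∂x - ∂P/∂y) dx ∧ dy.
  ∂Q/∂x = 0
  ∂P/∂y = 2*y
  integrand = ∂Q/∂x - ∂P/∂y = -2*y.
Integrating over R: integral_0^1 integral_0^1 (-2*y) dx dy = -1.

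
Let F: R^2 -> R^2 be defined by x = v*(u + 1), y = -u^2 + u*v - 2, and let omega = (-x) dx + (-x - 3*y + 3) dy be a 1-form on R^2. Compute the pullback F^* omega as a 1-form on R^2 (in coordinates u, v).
F^* omega = (-6*u^3 + 11*u^2*v - 5*u*v^2 + 2*u*v - 18*u - 2*v^2 + 9*v) du + (3*u^3 - 5*u^2*v - 3*u*v + 9*u - v) dv

Using F^*(f dg) = (f ∘ F) d(g ∘ F), substitute each coordinate x_i by F_i(u, v) in f_i, and replace dx_i by d F_i = (∂F_i/∂u) du + (∂F_i/∂v) dv.
  For the x component: f_1(F) = v*(-u - 1); d F_1 = (v) du + (u + 1) dv
  For the y component: f_2(F) = 3*u^2 - 4*u*v - v + 9; d F_2 = (-2*u + v) du + (u) dv
Combining and collecting du, dv coefficients:
  coeff of du: -6*u^3 + 11*u^2*v - 5*u*v^2 + 2*u*v - 18*u - 2*v^2 + 9*v
  coeff of dv: 3*u^3 - 5*u^2*v - 3*u*v + 9*u - v
F^* omega = (-6*u^3 + 11*u^2*v - 5*u*v^2 + 2*u*v - 18*u - 2*v^2 + 9*v) du + (3*u^3 - 5*u^2*v - 3*u*v + 9*u - v) dv.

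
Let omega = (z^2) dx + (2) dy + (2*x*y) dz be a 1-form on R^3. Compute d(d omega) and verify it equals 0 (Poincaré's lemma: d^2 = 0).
d(d omega) = 0

Step 1: d omega = sum_{i<j} (∂f_j/∂x_i - ∂f_i/∂x_j) dx_i ∧ dx_j:
  coeff of dx ∧ dy: 0
  coeff of dx ∧ dz: 2*y - 2*z
  coeff of dy ∧ dz: 2*x
Step 2: Apply d again to each 2-form coefficient. The only possible 3-form in R^3 is dx ∧ dy ∧ dz, with coefficient
  ∂(coeff of dy∧dz)/∂x - ∂(coeff of dx∧dz)/∂y + ∂(coeff of dx∧dy)/∂z
  = ∂/∂x (2*x) - ∂/∂y (2*y - 2*z) + ∂/∂z (0).
Each of these terms simplifies to sums of mixed partials that cancel in pairs. The result is 0 (by equality of mixed partials for smooth functions — Schwarz / Clairaut).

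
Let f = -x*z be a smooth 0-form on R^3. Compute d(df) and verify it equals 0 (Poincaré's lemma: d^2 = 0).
d(df) = 0

Step 1: df = sum_i (∂f/∂x_i) dx_i = (-z) dx + (0) dy + (-x) dz.
Step 2: Apply d again. Using the 1-form formula, the coefficient of dx ∧ dy in d(df) is ∂^2 f/∂x ∂y - ∂^2 f/∂y ∂x = (0) - (0) = 0 (equality of mixed partials for smooth f).
Similarly for dx ∧ dz and dy ∧ dz — all coefficients vanish. So d(df) = 0.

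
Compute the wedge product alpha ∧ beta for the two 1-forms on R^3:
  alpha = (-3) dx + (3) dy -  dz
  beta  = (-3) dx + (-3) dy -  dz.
alpha ∧ beta = (18) dx ∧ dy + (-6) dy ∧ dz

Distribute the wedge, using dx_i ∧ dx_j = -dx_j ∧ dx_i and dx_i ∧ dx_i = 0. For each pair (i, j) with i < j, the coefficient of dx_i ∧ dx_j in alpha ∧ beta is (alpha_i * beta_j - alpha_j * beta_i). Collecting: alpha ∧ beta = (18) dx ∧ dy + (-6) dy ∧ dz.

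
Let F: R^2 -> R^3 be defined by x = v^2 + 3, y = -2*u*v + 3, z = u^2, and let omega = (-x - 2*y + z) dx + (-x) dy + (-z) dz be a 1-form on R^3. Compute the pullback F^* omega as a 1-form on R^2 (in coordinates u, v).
F^* omega = (-2*u^3 + 2*v^3 + 6*v) du + (2*u^2*v + 10*u*v^2 + 6*u - 2*v^3 - 18*v) dv

Using F^*(f dg) = (f ∘ F) d(g ∘ F), substitute each coordinate x_i by F_i(u, v) in f_i, and replace dx_i by d F_i = (∂F_i/∂u) du + (∂F_i/∂v) dv.
  For the x component: f_1(F) = u^2 + 4*u*v - v^2 - 9; d F_1 = (0) du + (2*v) dv
  For the y component: f_2(F) = -v^2 - 3; d F_2 = (-2*v) du + (-2*u) dv
  For the z component: f_3(F) = -u^2; d F_3 = (2*u) du + (0) dv
Combining and collecting du, dv coefficients:
  coeff of du: -2*u^3 + 2*v^3 + 6*v
  coeff of dv: 2*u^2*v + 10*u*v^2 + 6*u - 2*v^3 - 18*v
F^* omega = (-2*u^3 + 2*v^3 + 6*v) du + (2*u^2*v + 10*u*v^2 + 6*u - 2*v^3 - 18*v) dv.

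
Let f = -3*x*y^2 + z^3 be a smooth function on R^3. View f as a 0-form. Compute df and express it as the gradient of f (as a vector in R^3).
df = (-3*y^2) dx + (-6*x*y) dy + (3*z^2) dz; grad f = (-3*y^2, -6*x*y, 3*z^2)

For a 0-form f, d f = (∂f/∂x) dx + (∂f/∂y) dy + (∂f/∂z) dz. The components of the vector representation are exactly the entries of grad f in Cartesian coordinates:
  ∂f/∂x = -3*y^2
  ∂f/∂y = -6*x*y
  ∂f/∂z = 3*z^2.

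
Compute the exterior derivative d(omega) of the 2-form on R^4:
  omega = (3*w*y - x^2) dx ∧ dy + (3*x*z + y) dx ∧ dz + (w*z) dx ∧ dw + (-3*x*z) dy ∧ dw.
d(omega) = (3*y - 3*z) dx ∧ dy ∧ dw + (-1) dx ∧ dy ∧ dz + (-w) dx ∧ dz ∧ dw + (3*x) dy ∧ dz ∧ dw

For a 2-form omega = sum_{i<j} g_{ij} dx_i ∧ dx_j, the exterior derivative is
  d(omega) = sum_{i<j} d(g_{ij}) ∧ dx_i ∧ dx_j = sum_{i<j, k} (∂g_{ij}/∂x_k) dx_k ∧ dx_i ∧ dx_j.
Expand each term, using dx_k ∧ dx_i ∧ dx_j = sgn(permutation) dx_{(a)} ∧ dx_{(b)} ∧ dx_{(c)} with (a < b < c) sorted:
  d(3*w*y - x^2) includes (∂/∂w)(3*w*y - x^2) dw = (3*y) dw, which multiplied by dx ∧ dy gives (3*y) dx ∧ dy ∧ dw
  d(3*x*z + y) includes (∂/∂y)(3*x*z + y) dy = (1) dy, which multiplied by dx ∧ dz gives (-1) dx ∧ dy ∧ dz
  d(w*z) includes (∂/∂z)(w*z) dz = (w) dz, which multiplied by dx ∧ dw gives (-w) dx ∧ dz ∧ dw
  d(-3*x*z) includes (∂/∂x)(-3*x*z) dx = (-3*z) dx, which multiplied by dy ∧ dw gives (-3*z) dx ∧ dy ∧ dw
  d(-3*x*z) includes (∂/∂z)(-3*x*z) dz = (-3*x) dz, which multiplied by dy ∧ dw gives (3*x) dy ∧ dz ∧ dw
Collecting like 3-forms: d(omega) = (3*y - 3*z) dx ∧ dy ∧ dw + (-1) dx ∧ dy ∧ dz + (-w) dx ∧ dz ∧ dw + (3*x) dy ∧ dz ∧ dw.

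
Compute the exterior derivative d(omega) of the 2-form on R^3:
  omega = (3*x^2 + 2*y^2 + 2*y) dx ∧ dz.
d(omega) = (-4*y - 2) dx ∧ dy ∧ dz

For a 2-form omega = sum_{i<j} g_{ij} dx_i ∧ dx_j, the exterior derivative is
  d(omega) = sum_{i<j} d(g_{ij}) ∧ dx_i ∧ dx_j = sum_{i<j, k} (∂g_{ij}/∂x_k) dx_k ∧ dx_i ∧ dx_j.
Expand each term, using dx_k ∧ dx_i ∧ dx_j = sgn(permutation) dx_{(a)} ∧ dx_{(b)} ∧ dx_{(c)} with (a < b < c) sorted:
  d(3*x^2 + 2*y^2 + 2*y) includes (∂/∂y)(3*x^2 + 2*y^2 + 2*y) dy = (4*y + 2) dy, which multiplied by dx ∧ dz gives (-4*y - 2) dx ∧ dy ∧ dz
Collecting like 3-forms: d(omega) = (-4*y - 2) dx ∧ dy ∧ dz.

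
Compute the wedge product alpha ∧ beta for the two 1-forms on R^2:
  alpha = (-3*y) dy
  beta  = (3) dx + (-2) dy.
alpha ∧ beta = (9*y) dx ∧ dy

Distribute the wedge, using dx_i ∧ dx_j = -dx_j ∧ dx_i and dx_i ∧ dx_i = 0. For each pair (i, j) with i < j, the coefficient of dx_i ∧ dx_j in alpha ∧ beta is (alpha_i * beta_j - alpha_j * beta_i). Collecting: alpha ∧ beta = (9*y) dx ∧ dy.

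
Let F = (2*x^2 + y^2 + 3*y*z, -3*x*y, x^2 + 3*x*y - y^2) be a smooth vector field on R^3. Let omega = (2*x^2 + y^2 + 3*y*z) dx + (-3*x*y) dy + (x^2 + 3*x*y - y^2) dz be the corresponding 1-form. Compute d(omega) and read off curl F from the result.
d(omega) = (3*x - 2*y) dy ∧ dz + (-2*x) dz ∧ dx + (-5*y - 3*z) dx ∧ dy; curl F = (3*x - 2*y, -2*x, -5*y - 3*z)

d omega = sum_{i<j} (∂f_j/∂x_i - ∂f_i/∂x_j) dx_i ∧ dx_j. Under the identification (dy ∧ dz, dz ∧ dx, dx ∧ dy) ↔ (e_x, e_y, e_z), the coefficients are exactly the components of curl F. Compute:
  ∂R/∂y - ∂Q/∂z = (3*x - 2*y) - (0) = 3*x - 2*y
  ∂P/∂z - ∂R/∂x = (3*y) - (2*x + 3*y) = -2*x
  ∂Q/∂x - ∂P/∂y = (-3*y) - (2*y + 3*z) = -5*y - 3*z.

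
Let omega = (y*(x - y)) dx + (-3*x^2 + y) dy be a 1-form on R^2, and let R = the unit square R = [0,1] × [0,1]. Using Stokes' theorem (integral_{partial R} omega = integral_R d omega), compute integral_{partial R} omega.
integral_(partial R) omega = -5/2

Stokes: integral_partial_R omega = integral_R d omega with d omega = (∂Q/∂x - ∂P/∂y) dx ∧ dy.
  ∂Q/∂x = -6*x
  ∂P/∂y = x - 2*y
  integrand = ∂Q/∂x - ∂P/∂y = -7*x + 2*y.
Integrating over R: integral_0^1 integral_0^1 (-7*x + 2*y) dx dy = -5/2.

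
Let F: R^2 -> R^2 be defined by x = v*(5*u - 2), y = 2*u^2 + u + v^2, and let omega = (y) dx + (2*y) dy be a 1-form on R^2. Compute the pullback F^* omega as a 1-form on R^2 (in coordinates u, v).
F^* omega = (16*u^3 + 10*u^2*v + 12*u^2 + 8*u*v^2 + 5*u*v + 2*u + 5*v^3 + 2*v^2) du + (10*u^3 + 8*u^2*v + u^2 + 5*u*v^2 + 4*u*v - 2*u + 4*v^3 - 2*v^2) dv

Using F^*(f dg) = (f ∘ F) d(g ∘ F), substitute each coordinate x_i by F_i(u, v) in f_i, and replace dx_i by d F_i = (∂F_i/∂u) du + (∂F_i/∂v) dv.
  For the x component: f_1(F) = 2*u^2 + u + v^2; d F_1 = (5*v) du + (5*u - 2) dv
  For the y component: f_2(F) = 4*u^2 + 2*u + 2*v^2; d F_2 = (4*u + 1) du + (2*v) dv
Combining and collecting du, dv coefficients:
  coeff of du: 16*u^3 + 10*u^2*v + 12*u^2 + 8*u*v^2 + 5*u*v + 2*u + 5*v^3 + 2*v^2
  coeff of dv: 10*u^3 + 8*u^2*v + u^2 + 5*u*v^2 + 4*u*v - 2*u + 4*v^3 - 2*v^2
F^* omega = (16*u^3 + 10*u^2*v + 12*u^2 + 8*u*v^2 + 5*u*v + 2*u + 5*v^3 + 2*v^2) du + (10*u^3 + 8*u^2*v + u^2 + 5*u*v^2 + 4*u*v - 2*u + 4*v^3 - 2*v^2) dv.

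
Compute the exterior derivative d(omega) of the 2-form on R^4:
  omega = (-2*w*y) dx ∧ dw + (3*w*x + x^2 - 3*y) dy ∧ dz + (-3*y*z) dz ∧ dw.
d(omega) = (2*w) dx ∧ dy ∧ dw + (3*w + 2*x) dx ∧ dy ∧ dz + (3*x - 3*z) dy ∧ dz ∧ dw

For a 2-form omega = sum_{i<j} g_{ij} dx_i ∧ dx_j, the exterior derivative is
  d(omega) = sum_{i<j} d(g_{ij}) ∧ dx_i ∧ dx_j = sum_{i<j, k} (∂g_{ij}/∂x_k) dx_k ∧ dx_i ∧ dx_j.
Expand each term, using dx_k ∧ dx_i ∧ dx_j = sgn(permutation) dx_{(a)} ∧ dx_{(b)} ∧ dx_{(c)} with (a < b < c) sorted:
  d(-2*w*y) includes (∂/∂y)(-2*w*y) dy = (-2*w) dy, which multiplied by dx ∧ dw gives (2*w) dx ∧ dy ∧ dw
  d(3*w*x + x^2 - 3*y) includes (∂/∂x)(3*w*x + x^2 - 3*y) dx = (3*w + 2*x) dx, which multiplied by dy ∧ dz gives (3*w + 2*x) dx ∧ dy ∧ dz
  d(3*w*x + x^2 - 3*y) includes (∂/∂w)(3*w*x + x^2 - 3*y) dw = (3*x) dw, which multiplied by dy ∧ dz gives (3*x) dy ∧ dz ∧ dw
  d(-3*y*z) includes (∂/∂y)(-3*y*z) dy = (-3*z) dy, which multiplied by dz ∧ dw gives (-3*z) dy ∧ dz ∧ dw
Collecting like 3-forms: d(omega) = (2*w) dx ∧ dy ∧ dw + (3*w + 2*x) dx ∧ dy ∧ dz + (3*x - 3*z) dy ∧ dz ∧ dw.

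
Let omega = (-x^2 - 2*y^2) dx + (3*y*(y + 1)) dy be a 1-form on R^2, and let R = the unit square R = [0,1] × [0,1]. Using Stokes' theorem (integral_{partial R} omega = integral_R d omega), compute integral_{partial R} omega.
integral_(partial R) omega = 2

Stokes: integral_partial_R omega = integral_R d omega with d omega = (∂Q/∂x - ∂P/∂y) dx ∧ dy.
  ∂Q/∂x = 0
  ∂P/∂y = -4*y
  integrand = ∂Q/∂x - ∂P/∂y = 4*y.
Integrating over R: integral_0^1 integral_0^1 (4*y) dx dy = 2.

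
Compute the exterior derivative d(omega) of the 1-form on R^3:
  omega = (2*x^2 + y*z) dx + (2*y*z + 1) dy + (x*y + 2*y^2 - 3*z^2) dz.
d(omega) = (-z) dx ∧ dy + (x + 2*y) dy ∧ dz

For a 1-form omega = sum_i f_i dx_i, the exterior derivative is
  d(omega) = sum_{i < j} (∂f_j/∂x_i - ∂f_i/∂x_j) dx_i ∧ dx_j.
  coefficient of dx ∧ dy: ∂f_2/∂x - ∂f_1/∂y = ∂(2*y*z + 1)/∂x - ∂(2*x^2 + y*z)/∂y = -z
  coefficient of dy ∧ dz: ∂f_3/∂y - ∂f_2/∂z = ∂(x*y + 2*y^2 - 3*z^2)/∂y - ∂(2*y*z + 1)/∂z = x + 2*y
Assembling: d(omega) = (-z) dx ∧ dy + (x + 2*y) dy ∧ dz.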